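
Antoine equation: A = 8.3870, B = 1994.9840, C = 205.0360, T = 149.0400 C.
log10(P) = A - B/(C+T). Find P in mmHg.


C+T = 354.0760
B/(C+T) = 5.6343
log10(P) = 8.3870 - 5.6343 = 2.7527
P = 10^2.7527 = 565.7983 mmHg

565.7983 mmHg


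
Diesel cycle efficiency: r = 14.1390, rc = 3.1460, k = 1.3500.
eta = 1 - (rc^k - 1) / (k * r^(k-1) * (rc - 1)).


r^(k-1) = 2.5272
rc^k = 4.6987
eta = 0.4948 = 49.4833%

49.4833%


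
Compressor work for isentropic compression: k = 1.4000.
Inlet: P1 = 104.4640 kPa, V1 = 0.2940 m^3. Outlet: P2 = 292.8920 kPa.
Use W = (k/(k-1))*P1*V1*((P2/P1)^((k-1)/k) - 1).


(k-1)/k = 0.2857
(P2/P1)^exp = 1.3425
W = 3.5000 * 104.4640 * 0.2940 * (1.3425 - 1) = 36.8204 kJ

36.8204 kJ


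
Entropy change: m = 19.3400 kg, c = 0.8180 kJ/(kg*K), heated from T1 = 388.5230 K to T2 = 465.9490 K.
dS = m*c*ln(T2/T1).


T2/T1 = 1.1993
ln(T2/T1) = 0.1817
dS = 19.3400 * 0.8180 * 0.1817 = 2.8749 kJ/K

2.8749 kJ/K


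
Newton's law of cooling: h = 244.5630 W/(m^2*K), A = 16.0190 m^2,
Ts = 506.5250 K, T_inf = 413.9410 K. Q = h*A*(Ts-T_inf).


dT = 92.5840 K
Q = 244.5630 * 16.0190 * 92.5840 = 362712.1425 W

362712.1425 W


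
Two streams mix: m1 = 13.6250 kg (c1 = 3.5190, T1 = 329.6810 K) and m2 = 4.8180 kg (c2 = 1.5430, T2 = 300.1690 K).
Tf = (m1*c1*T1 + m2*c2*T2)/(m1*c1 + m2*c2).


num = 18038.5174
den = 55.3805
Tf = 325.7194 K

325.7194 K


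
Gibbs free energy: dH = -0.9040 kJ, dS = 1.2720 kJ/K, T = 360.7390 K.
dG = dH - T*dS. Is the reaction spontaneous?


T*dS = 360.7390 * 1.2720 = 458.8600 kJ
dG = -0.9040 - 458.8600 = -459.7640 kJ (spontaneous)

dG = -459.7640 kJ, spontaneous


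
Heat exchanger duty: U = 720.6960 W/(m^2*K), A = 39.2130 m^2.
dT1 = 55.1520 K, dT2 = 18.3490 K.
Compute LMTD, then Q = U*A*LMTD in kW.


LMTD = 33.4415 K
Q = 720.6960 * 39.2130 * 33.4415 = 945079.3611 W = 945.0794 kW

945.0794 kW


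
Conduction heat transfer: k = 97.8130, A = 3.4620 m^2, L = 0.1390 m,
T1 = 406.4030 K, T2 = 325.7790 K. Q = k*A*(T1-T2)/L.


dT = 80.6240 K
Q = 97.8130 * 3.4620 * 80.6240 / 0.1390 = 196414.3362 W

196414.3362 W


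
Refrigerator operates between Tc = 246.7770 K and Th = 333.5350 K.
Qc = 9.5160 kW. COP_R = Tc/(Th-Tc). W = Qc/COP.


COP = 246.7770 / 86.7580 = 2.8444
W = 9.5160 / 2.8444 = 3.3455 kW

COP = 2.8444, W = 3.3455 kW


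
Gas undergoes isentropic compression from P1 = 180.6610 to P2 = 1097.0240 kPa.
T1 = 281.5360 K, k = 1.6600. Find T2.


(k-1)/k = 0.3976
(P2/P1)^exp = 2.0486
T2 = 281.5360 * 2.0486 = 576.7492 K

576.7492 K


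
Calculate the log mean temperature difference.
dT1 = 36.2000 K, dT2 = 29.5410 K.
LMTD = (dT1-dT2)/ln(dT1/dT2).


dT1/dT2 = 1.2254
ln(dT1/dT2) = 0.2033
LMTD = 6.6590 / 0.2033 = 32.7578 K

32.7578 K


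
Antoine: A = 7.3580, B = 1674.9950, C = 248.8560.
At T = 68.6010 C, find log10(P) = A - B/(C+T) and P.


C+T = 317.4570
B/(C+T) = 5.2763
log10(P) = 7.3580 - 5.2763 = 2.0817
P = 10^2.0817 = 120.7009 mmHg

120.7009 mmHg


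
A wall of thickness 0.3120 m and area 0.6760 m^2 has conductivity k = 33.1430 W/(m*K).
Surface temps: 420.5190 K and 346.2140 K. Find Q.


dT = 74.3050 K
Q = 33.1430 * 0.6760 * 74.3050 / 0.3120 = 5335.8297 W

5335.8297 W


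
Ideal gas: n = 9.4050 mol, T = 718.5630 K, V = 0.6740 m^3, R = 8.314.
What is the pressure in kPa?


P = nRT/V = 9.4050 * 8.314 * 718.5630 / 0.6740
= 56186.7188 / 0.6740 = 83363.0843 Pa = 83.3631 kPa

83.3631 kPa


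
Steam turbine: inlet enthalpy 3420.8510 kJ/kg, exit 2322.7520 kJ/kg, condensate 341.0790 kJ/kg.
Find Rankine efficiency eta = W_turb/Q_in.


W = 1098.0990 kJ/kg
Q_in = 3079.7720 kJ/kg
eta = 0.3566 = 35.6552%

eta = 35.6552%


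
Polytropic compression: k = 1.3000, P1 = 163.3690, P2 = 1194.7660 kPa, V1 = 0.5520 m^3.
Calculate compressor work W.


(k-1)/k = 0.2308
(P2/P1)^exp = 1.5827
W = 4.3333 * 163.3690 * 0.5520 * (1.5827 - 1) = 227.7240 kJ

227.7240 kJ


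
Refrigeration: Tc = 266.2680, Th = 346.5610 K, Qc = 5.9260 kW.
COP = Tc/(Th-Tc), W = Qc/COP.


COP = 266.2680 / 80.2930 = 3.3162
W = 5.9260 / 3.3162 = 1.7870 kW

COP = 3.3162, W = 1.7870 kW


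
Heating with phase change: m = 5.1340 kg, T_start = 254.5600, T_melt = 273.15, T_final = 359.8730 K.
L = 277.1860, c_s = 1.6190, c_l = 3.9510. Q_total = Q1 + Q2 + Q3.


Q1 (sensible, solid) = 5.1340 * 1.6190 * 18.5900 = 154.5191 kJ
Q2 (latent) = 5.1340 * 277.1860 = 1423.0729 kJ
Q3 (sensible, liquid) = 5.1340 * 3.9510 * 86.7230 = 1759.1270 kJ
Q_total = 3336.7190 kJ

3336.7190 kJ


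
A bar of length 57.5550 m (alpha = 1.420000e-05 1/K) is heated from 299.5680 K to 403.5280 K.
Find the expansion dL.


dT = 103.9600 K
dL = 1.420000e-05 * 57.5550 * 103.9600 = 0.084965 m
L_final = 57.639965 m

dL = 0.084965 m


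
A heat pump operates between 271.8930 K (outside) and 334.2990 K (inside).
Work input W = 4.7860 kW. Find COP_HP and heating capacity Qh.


COP = 334.2990 / 62.4060 = 5.3568
Qh = 5.3568 * 4.7860 = 25.6378 kW

COP = 5.3568, Qh = 25.6378 kW


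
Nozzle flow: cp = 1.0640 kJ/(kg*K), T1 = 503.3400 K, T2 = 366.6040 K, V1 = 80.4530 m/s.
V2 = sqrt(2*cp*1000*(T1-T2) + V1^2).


dT = 136.7360 K
2*cp*1000*dT = 290974.2080
V1^2 = 6472.6852
V2 = sqrt(297446.8932) = 545.3869 m/s

545.3869 m/s


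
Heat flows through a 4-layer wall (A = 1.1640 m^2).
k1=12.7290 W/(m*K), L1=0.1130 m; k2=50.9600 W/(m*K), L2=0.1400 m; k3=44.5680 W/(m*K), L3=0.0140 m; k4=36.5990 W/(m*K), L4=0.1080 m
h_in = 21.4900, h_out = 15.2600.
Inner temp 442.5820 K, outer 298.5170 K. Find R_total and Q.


R_conv_in = 1/(21.4900*1.1640) = 0.0400
R_1 = 0.1130/(12.7290*1.1640) = 0.0076
R_2 = 0.1400/(50.9600*1.1640) = 0.0024
R_3 = 0.0140/(44.5680*1.1640) = 0.0003
R_4 = 0.1080/(36.5990*1.1640) = 0.0025
R_conv_out = 1/(15.2600*1.1640) = 0.0563
R_total = 0.1091 K/W
Q = 144.0650 / 0.1091 = 1320.8881 W

R_total = 0.1091 K/W, Q = 1320.8881 W


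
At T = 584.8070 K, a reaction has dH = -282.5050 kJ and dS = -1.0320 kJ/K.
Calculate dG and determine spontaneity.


T*dS = 584.8070 * -1.0320 = -603.5208 kJ
dG = -282.5050 + 603.5208 = 321.0158 kJ (non-spontaneous)

dG = 321.0158 kJ, non-spontaneous


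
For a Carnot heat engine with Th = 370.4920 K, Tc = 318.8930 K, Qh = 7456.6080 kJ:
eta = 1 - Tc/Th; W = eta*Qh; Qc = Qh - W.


eta = 1 - 318.8930/370.4920 = 0.1393
W = 0.1393 * 7456.6080 = 1038.4935 kJ
Qc = 7456.6080 - 1038.4935 = 6418.1145 kJ

eta = 13.9272%, W = 1038.4935 kJ, Qc = 6418.1145 kJ


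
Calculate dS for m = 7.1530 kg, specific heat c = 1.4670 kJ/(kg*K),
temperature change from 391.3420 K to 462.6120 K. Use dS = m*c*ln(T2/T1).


T2/T1 = 1.1821
ln(T2/T1) = 0.1673
dS = 7.1530 * 1.4670 * 0.1673 = 1.7556 kJ/K

1.7556 kJ/K


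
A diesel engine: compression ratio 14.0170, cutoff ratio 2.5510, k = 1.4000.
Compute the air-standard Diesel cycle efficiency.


r^(k-1) = 2.8752
rc^k = 3.7102
eta = 0.5659 = 56.5894%

56.5894%


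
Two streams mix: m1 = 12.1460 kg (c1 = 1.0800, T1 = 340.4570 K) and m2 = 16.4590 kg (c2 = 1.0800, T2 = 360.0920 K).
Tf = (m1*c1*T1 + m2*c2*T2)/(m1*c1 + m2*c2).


num = 10866.9005
den = 30.8934
Tf = 351.7548 K

351.7548 K


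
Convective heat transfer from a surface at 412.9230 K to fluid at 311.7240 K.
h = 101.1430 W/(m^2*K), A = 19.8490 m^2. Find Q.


dT = 101.1990 K
Q = 101.1430 * 19.8490 * 101.1990 = 203165.8380 W

203165.8380 W


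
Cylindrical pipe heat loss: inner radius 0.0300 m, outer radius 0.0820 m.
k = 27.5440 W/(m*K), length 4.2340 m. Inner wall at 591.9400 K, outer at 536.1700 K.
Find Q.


dT = 55.7700 K
ln(ro/ri) = 1.0055
Q = 2*pi*27.5440*4.2340*55.7700 / 1.0055 = 40641.2313 W

40641.2313 W


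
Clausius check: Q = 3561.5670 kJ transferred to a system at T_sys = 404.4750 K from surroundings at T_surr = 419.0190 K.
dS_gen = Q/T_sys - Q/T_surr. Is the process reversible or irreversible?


dS_sys = 3561.5670/404.4750 = 8.8054 kJ/K
dS_surr = -3561.5670/419.0190 = -8.4998 kJ/K
dS_gen = 8.8054 - 8.4998 = 0.3056 kJ/K (irreversible)

dS_gen = 0.3056 kJ/K, irreversible


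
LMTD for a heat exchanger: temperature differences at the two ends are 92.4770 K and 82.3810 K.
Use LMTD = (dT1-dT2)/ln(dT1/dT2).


dT1/dT2 = 1.1226
ln(dT1/dT2) = 0.1156
LMTD = 10.0960 / 0.1156 = 87.3318 K

87.3318 K


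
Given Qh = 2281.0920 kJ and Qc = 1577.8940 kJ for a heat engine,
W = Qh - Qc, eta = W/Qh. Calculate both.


W = 2281.0920 - 1577.8940 = 703.1980 kJ
eta = 703.1980 / 2281.0920 = 0.3083 = 30.8273%

W = 703.1980 kJ, eta = 30.8273%


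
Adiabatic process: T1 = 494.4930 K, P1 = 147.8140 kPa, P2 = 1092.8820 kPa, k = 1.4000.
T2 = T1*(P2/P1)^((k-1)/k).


(k-1)/k = 0.2857
(P2/P1)^exp = 1.7711
T2 = 494.4930 * 1.7711 = 875.8005 K

875.8005 K


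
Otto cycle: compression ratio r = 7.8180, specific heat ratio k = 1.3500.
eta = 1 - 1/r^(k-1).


r^(k-1) = 2.0539
eta = 1 - 1/2.0539 = 0.5131 = 51.3126%

51.3126%


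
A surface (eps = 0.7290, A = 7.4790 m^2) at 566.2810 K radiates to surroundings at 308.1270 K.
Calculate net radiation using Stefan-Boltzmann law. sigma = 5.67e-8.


T^4 = 1.0283e+11
Tsurr^4 = 9.0140e+09
Q = 0.7290 * 5.67e-8 * 7.4790 * 9.3818e+10 = 29002.7913 W

29002.7913 W


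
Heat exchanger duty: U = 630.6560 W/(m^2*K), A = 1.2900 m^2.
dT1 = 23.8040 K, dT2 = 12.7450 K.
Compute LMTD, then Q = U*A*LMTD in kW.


LMTD = 17.7025 K
Q = 630.6560 * 1.2900 * 17.7025 = 14401.7891 W = 14.4018 kW

14.4018 kW


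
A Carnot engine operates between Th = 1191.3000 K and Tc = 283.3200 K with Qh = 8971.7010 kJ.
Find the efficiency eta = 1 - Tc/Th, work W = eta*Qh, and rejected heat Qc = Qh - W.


eta = 1 - 283.3200/1191.3000 = 0.7622
W = 0.7622 * 8971.7010 = 6838.0132 kJ
Qc = 8971.7010 - 6838.0132 = 2133.6878 kJ

eta = 76.2176%, W = 6838.0132 kJ, Qc = 2133.6878 kJ


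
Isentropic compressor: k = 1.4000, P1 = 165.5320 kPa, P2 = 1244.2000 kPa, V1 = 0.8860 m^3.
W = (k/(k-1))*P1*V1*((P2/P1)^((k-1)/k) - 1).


(k-1)/k = 0.2857
(P2/P1)^exp = 1.7795
W = 3.5000 * 165.5320 * 0.8860 * (1.7795 - 1) = 400.1080 kJ

400.1080 kJ


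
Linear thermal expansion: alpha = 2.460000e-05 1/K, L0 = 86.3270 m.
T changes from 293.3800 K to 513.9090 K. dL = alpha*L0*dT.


dT = 220.5290 K
dL = 2.460000e-05 * 86.3270 * 220.5290 = 0.468325 m
L_final = 86.795325 m

dL = 0.468325 m


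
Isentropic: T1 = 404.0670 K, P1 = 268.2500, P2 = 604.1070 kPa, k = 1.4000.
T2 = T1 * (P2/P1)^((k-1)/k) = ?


(k-1)/k = 0.2857
(P2/P1)^exp = 1.2611
T2 = 404.0670 * 1.2611 = 509.5524 K

509.5524 K


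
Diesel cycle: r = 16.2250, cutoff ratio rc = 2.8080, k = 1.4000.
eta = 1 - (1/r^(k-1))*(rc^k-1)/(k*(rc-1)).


r^(k-1) = 3.0484
rc^k = 4.2438
eta = 0.5796 = 57.9607%

57.9607%


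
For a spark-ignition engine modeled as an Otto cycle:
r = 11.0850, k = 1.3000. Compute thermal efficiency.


r^(k-1) = 2.0579
eta = 1 - 1/2.0579 = 0.5141 = 51.4064%

51.4064%


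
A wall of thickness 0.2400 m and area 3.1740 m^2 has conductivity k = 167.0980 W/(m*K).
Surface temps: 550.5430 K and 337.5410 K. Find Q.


dT = 213.0020 K
Q = 167.0980 * 3.1740 * 213.0020 / 0.2400 = 470706.9534 W

470706.9534 W


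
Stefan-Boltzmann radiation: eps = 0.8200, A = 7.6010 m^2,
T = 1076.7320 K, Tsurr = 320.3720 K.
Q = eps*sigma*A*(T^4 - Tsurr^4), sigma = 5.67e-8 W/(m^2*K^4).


T^4 = 1.3441e+12
Tsurr^4 = 1.0535e+10
Q = 0.8200 * 5.67e-8 * 7.6010 * 1.3336e+12 = 471282.0001 W

471282.0001 W


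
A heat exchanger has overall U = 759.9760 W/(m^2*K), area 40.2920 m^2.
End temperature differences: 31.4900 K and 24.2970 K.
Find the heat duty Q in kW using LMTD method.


LMTD = 27.7382 K
Q = 759.9760 * 40.2920 * 27.7382 = 849371.1872 W = 849.3712 kW

849.3712 kW


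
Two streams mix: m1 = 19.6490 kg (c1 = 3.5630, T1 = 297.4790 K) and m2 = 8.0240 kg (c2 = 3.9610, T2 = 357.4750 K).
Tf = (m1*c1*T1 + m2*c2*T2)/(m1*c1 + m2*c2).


num = 32187.9732
den = 101.7925
Tf = 316.2118 K

316.2118 K


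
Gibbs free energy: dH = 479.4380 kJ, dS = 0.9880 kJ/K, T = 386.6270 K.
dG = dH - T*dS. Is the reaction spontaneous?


T*dS = 386.6270 * 0.9880 = 381.9875 kJ
dG = 479.4380 - 381.9875 = 97.4505 kJ (non-spontaneous)

dG = 97.4505 kJ, non-spontaneous


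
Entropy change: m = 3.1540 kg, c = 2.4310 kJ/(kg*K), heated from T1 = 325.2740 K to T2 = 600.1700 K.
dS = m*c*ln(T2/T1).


T2/T1 = 1.8451
ln(T2/T1) = 0.6125
dS = 3.1540 * 2.4310 * 0.6125 = 4.6966 kJ/K

4.6966 kJ/K


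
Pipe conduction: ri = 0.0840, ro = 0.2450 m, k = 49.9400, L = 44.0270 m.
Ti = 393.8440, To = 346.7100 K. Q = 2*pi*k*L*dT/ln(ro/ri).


dT = 47.1340 K
ln(ro/ri) = 1.0704
Q = 2*pi*49.9400*44.0270*47.1340 / 1.0704 = 608301.5112 W

608301.5112 W


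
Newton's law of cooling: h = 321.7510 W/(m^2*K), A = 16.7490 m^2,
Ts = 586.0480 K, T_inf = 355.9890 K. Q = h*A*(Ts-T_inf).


dT = 230.0590 K
Q = 321.7510 * 16.7490 * 230.0590 = 1239789.6762 W

1239789.6762 W


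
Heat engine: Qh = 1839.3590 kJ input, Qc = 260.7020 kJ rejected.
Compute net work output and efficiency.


W = 1839.3590 - 260.7020 = 1578.6570 kJ
eta = 1578.6570 / 1839.3590 = 0.8583 = 85.8265%

W = 1578.6570 kJ, eta = 85.8265%


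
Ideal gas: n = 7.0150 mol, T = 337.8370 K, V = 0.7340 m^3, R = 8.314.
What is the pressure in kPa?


P = nRT/V = 7.0150 * 8.314 * 337.8370 / 0.7340
= 19703.5694 / 0.7340 = 26844.1000 Pa = 26.8441 kPa

26.8441 kPa


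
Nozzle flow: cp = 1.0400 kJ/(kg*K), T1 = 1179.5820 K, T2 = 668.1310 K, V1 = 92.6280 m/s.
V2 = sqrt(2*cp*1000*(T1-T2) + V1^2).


dT = 511.4510 K
2*cp*1000*dT = 1063818.0800
V1^2 = 8579.9464
V2 = sqrt(1072398.0264) = 1035.5665 m/s

1035.5665 m/s


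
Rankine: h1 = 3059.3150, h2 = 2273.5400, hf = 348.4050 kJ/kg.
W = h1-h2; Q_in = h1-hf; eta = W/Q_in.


W = 785.7750 kJ/kg
Q_in = 2710.9100 kJ/kg
eta = 0.2899 = 28.9857%

eta = 28.9857%


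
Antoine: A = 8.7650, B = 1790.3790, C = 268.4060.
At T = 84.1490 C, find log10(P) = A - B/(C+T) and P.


C+T = 352.5550
B/(C+T) = 5.0783
log10(P) = 8.7650 - 5.0783 = 3.6867
P = 10^3.6867 = 4860.7468 mmHg

4860.7468 mmHg


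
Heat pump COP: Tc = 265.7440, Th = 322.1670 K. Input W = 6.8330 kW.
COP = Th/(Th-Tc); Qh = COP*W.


COP = 322.1670 / 56.4230 = 5.7099
Qh = 5.7099 * 6.8330 = 39.0154 kW

COP = 5.7099, Qh = 39.0154 kW


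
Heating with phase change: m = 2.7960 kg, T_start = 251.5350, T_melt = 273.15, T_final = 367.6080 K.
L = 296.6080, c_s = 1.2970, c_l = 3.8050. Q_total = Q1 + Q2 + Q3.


Q1 (sensible, solid) = 2.7960 * 1.2970 * 21.6150 = 78.3849 kJ
Q2 (latent) = 2.7960 * 296.6080 = 829.3160 kJ
Q3 (sensible, liquid) = 2.7960 * 3.8050 * 94.4580 = 1004.9179 kJ
Q_total = 1912.6187 kJ

1912.6187 kJ


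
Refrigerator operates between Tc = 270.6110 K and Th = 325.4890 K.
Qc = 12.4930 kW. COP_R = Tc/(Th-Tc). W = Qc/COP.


COP = 270.6110 / 54.8780 = 4.9311
W = 12.4930 / 4.9311 = 2.5335 kW

COP = 4.9311, W = 2.5335 kW


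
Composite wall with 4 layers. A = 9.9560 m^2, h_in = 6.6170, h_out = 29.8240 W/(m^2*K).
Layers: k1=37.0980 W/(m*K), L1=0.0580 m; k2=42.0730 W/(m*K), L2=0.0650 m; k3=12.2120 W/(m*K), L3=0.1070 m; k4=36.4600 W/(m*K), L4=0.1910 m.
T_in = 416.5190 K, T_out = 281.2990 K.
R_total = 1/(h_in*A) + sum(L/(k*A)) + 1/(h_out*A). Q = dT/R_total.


R_conv_in = 1/(6.6170*9.9560) = 0.0152
R_1 = 0.0580/(37.0980*9.9560) = 0.0002
R_2 = 0.0650/(42.0730*9.9560) = 0.0002
R_3 = 0.1070/(12.2120*9.9560) = 0.0009
R_4 = 0.1910/(36.4600*9.9560) = 0.0005
R_conv_out = 1/(29.8240*9.9560) = 0.0034
R_total = 0.0203 K/W
Q = 135.2200 / 0.0203 = 6672.3751 W

R_total = 0.0203 K/W, Q = 6672.3751 W


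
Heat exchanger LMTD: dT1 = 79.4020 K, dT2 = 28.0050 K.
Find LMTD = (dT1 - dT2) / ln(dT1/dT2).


dT1/dT2 = 2.8353
ln(dT1/dT2) = 1.0421
LMTD = 51.3970 / 1.0421 = 49.3187 K

49.3187 K


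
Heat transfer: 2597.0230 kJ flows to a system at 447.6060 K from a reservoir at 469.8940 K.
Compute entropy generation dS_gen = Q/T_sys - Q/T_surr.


dS_sys = 2597.0230/447.6060 = 5.8020 kJ/K
dS_surr = -2597.0230/469.8940 = -5.5268 kJ/K
dS_gen = 5.8020 - 5.5268 = 0.2752 kJ/K (irreversible)

dS_gen = 0.2752 kJ/K, irreversible


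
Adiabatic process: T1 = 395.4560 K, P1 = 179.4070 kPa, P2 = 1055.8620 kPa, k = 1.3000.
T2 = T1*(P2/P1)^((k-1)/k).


(k-1)/k = 0.2308
(P2/P1)^exp = 1.5054
T2 = 395.4560 * 1.5054 = 595.3014 K

595.3014 K


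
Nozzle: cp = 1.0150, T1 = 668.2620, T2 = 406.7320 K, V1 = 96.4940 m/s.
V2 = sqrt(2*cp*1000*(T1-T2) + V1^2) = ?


dT = 261.5300 K
2*cp*1000*dT = 530905.9000
V1^2 = 9311.0920
V2 = sqrt(540216.9920) = 734.9946 m/s

734.9946 m/s


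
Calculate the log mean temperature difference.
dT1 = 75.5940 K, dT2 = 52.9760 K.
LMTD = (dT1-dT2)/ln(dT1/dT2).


dT1/dT2 = 1.4269
ln(dT1/dT2) = 0.3555
LMTD = 22.6180 / 0.3555 = 63.6163 K

63.6163 K


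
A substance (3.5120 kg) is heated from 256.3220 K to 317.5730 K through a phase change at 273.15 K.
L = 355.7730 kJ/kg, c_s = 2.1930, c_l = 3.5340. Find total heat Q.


Q1 (sensible, solid) = 3.5120 * 2.1930 * 16.8280 = 129.6062 kJ
Q2 (latent) = 3.5120 * 355.7730 = 1249.4748 kJ
Q3 (sensible, liquid) = 3.5120 * 3.5340 * 44.4230 = 551.3520 kJ
Q_total = 1930.4329 kJ

1930.4329 kJ


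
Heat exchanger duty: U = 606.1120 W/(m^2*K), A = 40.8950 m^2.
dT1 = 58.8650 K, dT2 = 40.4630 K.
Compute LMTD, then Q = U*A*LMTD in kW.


LMTD = 49.0905 K
Q = 606.1120 * 40.8950 * 49.0905 = 1216803.6806 W = 1216.8037 kW

1216.8037 kW


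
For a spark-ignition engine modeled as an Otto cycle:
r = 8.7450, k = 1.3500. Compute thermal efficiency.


r^(k-1) = 2.1361
eta = 1 - 1/2.1361 = 0.5319 = 53.1851%

53.1851%


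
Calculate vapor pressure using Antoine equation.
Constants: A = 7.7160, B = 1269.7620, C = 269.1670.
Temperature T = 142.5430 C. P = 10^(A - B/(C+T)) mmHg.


C+T = 411.7100
B/(C+T) = 3.0841
log10(P) = 7.7160 - 3.0841 = 4.6319
P = 10^4.6319 = 42843.2629 mmHg

42843.2629 mmHg


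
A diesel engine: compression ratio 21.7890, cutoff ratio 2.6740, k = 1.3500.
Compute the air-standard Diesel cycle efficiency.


r^(k-1) = 2.9402
rc^k = 3.7728
eta = 0.5827 = 58.2697%

58.2697%


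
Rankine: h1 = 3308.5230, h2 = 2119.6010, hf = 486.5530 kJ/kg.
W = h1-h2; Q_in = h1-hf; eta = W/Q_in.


W = 1188.9220 kJ/kg
Q_in = 2821.9700 kJ/kg
eta = 0.4213 = 42.1309%

eta = 42.1309%


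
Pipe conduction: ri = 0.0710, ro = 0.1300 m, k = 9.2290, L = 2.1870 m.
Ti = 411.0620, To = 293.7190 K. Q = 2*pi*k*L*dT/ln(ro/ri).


dT = 117.3430 K
ln(ro/ri) = 0.6049
Q = 2*pi*9.2290*2.1870*117.3430 / 0.6049 = 24603.0821 W

24603.0821 W


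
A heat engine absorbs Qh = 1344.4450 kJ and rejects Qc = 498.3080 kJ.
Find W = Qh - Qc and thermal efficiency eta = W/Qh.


W = 1344.4450 - 498.3080 = 846.1370 kJ
eta = 846.1370 / 1344.4450 = 0.6294 = 62.9358%

W = 846.1370 kJ, eta = 62.9358%


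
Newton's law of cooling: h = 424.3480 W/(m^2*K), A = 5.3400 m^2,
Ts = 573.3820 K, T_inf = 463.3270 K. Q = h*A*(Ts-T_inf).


dT = 110.0550 K
Q = 424.3480 * 5.3400 * 110.0550 = 249386.6462 W

249386.6462 W


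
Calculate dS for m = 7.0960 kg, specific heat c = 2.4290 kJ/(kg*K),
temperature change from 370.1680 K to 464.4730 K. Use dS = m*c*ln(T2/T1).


T2/T1 = 1.2548
ln(T2/T1) = 0.2269
dS = 7.0960 * 2.4290 * 0.2269 = 3.9117 kJ/K

3.9117 kJ/K


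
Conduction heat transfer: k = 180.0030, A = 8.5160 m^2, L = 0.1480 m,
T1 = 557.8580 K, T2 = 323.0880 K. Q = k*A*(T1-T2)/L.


dT = 234.7700 K
Q = 180.0030 * 8.5160 * 234.7700 / 0.1480 = 2431623.2129 W

2431623.2129 W


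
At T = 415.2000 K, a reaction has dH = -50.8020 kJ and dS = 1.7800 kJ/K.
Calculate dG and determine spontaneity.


T*dS = 415.2000 * 1.7800 = 739.0560 kJ
dG = -50.8020 - 739.0560 = -789.8580 kJ (spontaneous)

dG = -789.8580 kJ, spontaneous


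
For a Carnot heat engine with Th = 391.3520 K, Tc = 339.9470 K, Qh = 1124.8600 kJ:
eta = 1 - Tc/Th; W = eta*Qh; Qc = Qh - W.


eta = 1 - 339.9470/391.3520 = 0.1314
W = 0.1314 * 1124.8600 = 147.7530 kJ
Qc = 1124.8600 - 147.7530 = 977.1070 kJ

eta = 13.1352%, W = 147.7530 kJ, Qc = 977.1070 kJ


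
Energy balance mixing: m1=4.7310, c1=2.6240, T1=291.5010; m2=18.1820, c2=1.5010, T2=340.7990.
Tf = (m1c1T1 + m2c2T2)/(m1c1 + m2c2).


num = 12919.5429
den = 39.7053
Tf = 325.3856 K

325.3856 K


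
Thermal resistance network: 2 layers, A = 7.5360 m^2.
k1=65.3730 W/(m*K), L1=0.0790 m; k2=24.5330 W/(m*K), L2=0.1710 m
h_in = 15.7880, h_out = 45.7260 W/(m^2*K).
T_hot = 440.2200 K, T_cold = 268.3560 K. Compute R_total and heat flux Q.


R_conv_in = 1/(15.7880*7.5360) = 0.0084
R_1 = 0.0790/(65.3730*7.5360) = 0.0002
R_2 = 0.1710/(24.5330*7.5360) = 0.0009
R_conv_out = 1/(45.7260*7.5360) = 0.0029
R_total = 0.0124 K/W
Q = 171.8640 / 0.0124 = 13868.7721 W

R_total = 0.0124 K/W, Q = 13868.7721 W


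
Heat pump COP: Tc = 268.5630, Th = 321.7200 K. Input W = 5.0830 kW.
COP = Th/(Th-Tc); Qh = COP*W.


COP = 321.7200 / 53.1570 = 6.0523
Qh = 6.0523 * 5.0830 = 30.7636 kW

COP = 6.0523, Qh = 30.7636 kW


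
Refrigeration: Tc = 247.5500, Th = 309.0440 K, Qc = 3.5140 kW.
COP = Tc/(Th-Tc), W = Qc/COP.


COP = 247.5500 / 61.4940 = 4.0256
W = 3.5140 / 4.0256 = 0.8729 kW

COP = 4.0256, W = 0.8729 kW


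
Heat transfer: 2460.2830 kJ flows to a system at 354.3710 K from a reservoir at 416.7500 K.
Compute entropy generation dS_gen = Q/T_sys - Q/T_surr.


dS_sys = 2460.2830/354.3710 = 6.9427 kJ/K
dS_surr = -2460.2830/416.7500 = -5.9035 kJ/K
dS_gen = 6.9427 - 5.9035 = 1.0392 kJ/K (irreversible)

dS_gen = 1.0392 kJ/K, irreversible


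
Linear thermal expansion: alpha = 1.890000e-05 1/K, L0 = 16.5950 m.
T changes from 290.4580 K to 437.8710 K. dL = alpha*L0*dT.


dT = 147.4130 K
dL = 1.890000e-05 * 16.5950 * 147.4130 = 0.046235 m
L_final = 16.641235 m

dL = 0.046235 m


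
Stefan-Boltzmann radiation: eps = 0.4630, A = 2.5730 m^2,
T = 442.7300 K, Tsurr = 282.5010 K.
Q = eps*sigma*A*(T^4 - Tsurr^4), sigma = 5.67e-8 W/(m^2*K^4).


T^4 = 3.8420e+10
Tsurr^4 = 6.3691e+09
Q = 0.4630 * 5.67e-8 * 2.5730 * 3.2051e+10 = 2164.9199 W

2164.9199 W


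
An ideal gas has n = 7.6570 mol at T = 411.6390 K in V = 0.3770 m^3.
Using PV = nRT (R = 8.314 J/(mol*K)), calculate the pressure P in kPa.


P = nRT/V = 7.6570 * 8.314 * 411.6390 / 0.3770
= 26205.0614 / 0.3770 = 69509.4467 Pa = 69.5094 kPa

69.5094 kPa


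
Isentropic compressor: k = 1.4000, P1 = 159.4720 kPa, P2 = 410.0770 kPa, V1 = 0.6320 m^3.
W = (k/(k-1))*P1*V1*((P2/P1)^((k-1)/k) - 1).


(k-1)/k = 0.2857
(P2/P1)^exp = 1.3098
W = 3.5000 * 159.4720 * 0.6320 * (1.3098 - 1) = 109.2715 kJ

109.2715 kJ


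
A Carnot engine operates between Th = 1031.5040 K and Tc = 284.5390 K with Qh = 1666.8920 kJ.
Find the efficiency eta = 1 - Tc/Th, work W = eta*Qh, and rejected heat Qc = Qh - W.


eta = 1 - 284.5390/1031.5040 = 0.7242
W = 0.7242 * 1666.8920 = 1207.0821 kJ
Qc = 1666.8920 - 1207.0821 = 459.8099 kJ

eta = 72.4151%, W = 1207.0821 kJ, Qc = 459.8099 kJ


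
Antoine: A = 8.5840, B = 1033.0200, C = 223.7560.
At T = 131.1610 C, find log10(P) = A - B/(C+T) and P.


C+T = 354.9170
B/(C+T) = 2.9106
log10(P) = 8.5840 - 2.9106 = 5.6734
P = 10^5.6734 = 471415.6559 mmHg

471415.6559 mmHg


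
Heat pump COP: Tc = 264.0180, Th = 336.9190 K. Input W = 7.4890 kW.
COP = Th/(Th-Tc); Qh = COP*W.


COP = 336.9190 / 72.9010 = 4.6216
Qh = 4.6216 * 7.4890 = 34.6111 kW

COP = 4.6216, Qh = 34.6111 kW


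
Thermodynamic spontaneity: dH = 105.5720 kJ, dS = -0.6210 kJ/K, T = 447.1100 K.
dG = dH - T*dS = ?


T*dS = 447.1100 * -0.6210 = -277.6553 kJ
dG = 105.5720 + 277.6553 = 383.2273 kJ (non-spontaneous)

dG = 383.2273 kJ, non-spontaneous


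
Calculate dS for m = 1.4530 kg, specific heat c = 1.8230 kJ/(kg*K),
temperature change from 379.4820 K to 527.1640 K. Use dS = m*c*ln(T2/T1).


T2/T1 = 1.3892
ln(T2/T1) = 0.3287
dS = 1.4530 * 1.8230 * 0.3287 = 0.8707 kJ/K

0.8707 kJ/K


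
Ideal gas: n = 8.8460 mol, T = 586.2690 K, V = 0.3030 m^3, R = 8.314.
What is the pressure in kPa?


P = nRT/V = 8.8460 * 8.314 * 586.2690 / 0.3030
= 43117.5312 / 0.3030 = 142302.0830 Pa = 142.3021 kPa

142.3021 kPa


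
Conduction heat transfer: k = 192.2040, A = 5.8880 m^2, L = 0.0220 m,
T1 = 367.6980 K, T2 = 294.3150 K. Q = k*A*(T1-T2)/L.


dT = 73.3830 K
Q = 192.2040 * 5.8880 * 73.3830 / 0.0220 = 3774878.7321 W

3774878.7321 W


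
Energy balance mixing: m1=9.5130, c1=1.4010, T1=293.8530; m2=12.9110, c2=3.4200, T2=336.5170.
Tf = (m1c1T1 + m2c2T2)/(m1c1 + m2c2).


num = 18775.5052
den = 57.4833
Tf = 326.6252 K

326.6252 K


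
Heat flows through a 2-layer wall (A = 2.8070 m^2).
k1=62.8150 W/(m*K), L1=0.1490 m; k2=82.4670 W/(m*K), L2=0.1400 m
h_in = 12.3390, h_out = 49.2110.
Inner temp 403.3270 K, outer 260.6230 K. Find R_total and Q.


R_conv_in = 1/(12.3390*2.8070) = 0.0289
R_1 = 0.1490/(62.8150*2.8070) = 0.0008
R_2 = 0.1400/(82.4670*2.8070) = 0.0006
R_conv_out = 1/(49.2110*2.8070) = 0.0072
R_total = 0.0376 K/W
Q = 142.7040 / 0.0376 = 3799.2429 W

R_total = 0.0376 K/W, Q = 3799.2429 W


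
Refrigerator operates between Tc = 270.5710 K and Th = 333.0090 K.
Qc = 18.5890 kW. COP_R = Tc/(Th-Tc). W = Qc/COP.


COP = 270.5710 / 62.4380 = 4.3334
W = 18.5890 / 4.3334 = 4.2897 kW

COP = 4.3334, W = 4.2897 kW


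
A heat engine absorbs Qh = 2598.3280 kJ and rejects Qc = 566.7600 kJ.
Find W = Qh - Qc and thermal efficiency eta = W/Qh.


W = 2598.3280 - 566.7600 = 2031.5680 kJ
eta = 2031.5680 / 2598.3280 = 0.7819 = 78.1875%

W = 2031.5680 kJ, eta = 78.1875%


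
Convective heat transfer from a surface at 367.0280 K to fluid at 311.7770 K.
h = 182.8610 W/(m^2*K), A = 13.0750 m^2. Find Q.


dT = 55.2510 K
Q = 182.8610 * 13.0750 * 55.2510 = 132100.0344 W

132100.0344 W


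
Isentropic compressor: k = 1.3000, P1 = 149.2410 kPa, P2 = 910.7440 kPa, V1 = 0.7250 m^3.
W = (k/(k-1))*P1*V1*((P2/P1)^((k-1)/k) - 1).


(k-1)/k = 0.2308
(P2/P1)^exp = 1.5180
W = 4.3333 * 149.2410 * 0.7250 * (1.5180 - 1) = 242.8712 kJ

242.8712 kJ


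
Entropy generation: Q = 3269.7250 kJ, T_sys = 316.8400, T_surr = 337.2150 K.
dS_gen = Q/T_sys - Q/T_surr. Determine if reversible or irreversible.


dS_sys = 3269.7250/316.8400 = 10.3198 kJ/K
dS_surr = -3269.7250/337.2150 = -9.6963 kJ/K
dS_gen = 10.3198 - 9.6963 = 0.6235 kJ/K (irreversible)

dS_gen = 0.6235 kJ/K, irreversible


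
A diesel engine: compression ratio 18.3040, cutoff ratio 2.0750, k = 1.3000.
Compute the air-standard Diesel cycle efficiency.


r^(k-1) = 2.3920
rc^k = 2.5830
eta = 0.5265 = 52.6452%

52.6452%


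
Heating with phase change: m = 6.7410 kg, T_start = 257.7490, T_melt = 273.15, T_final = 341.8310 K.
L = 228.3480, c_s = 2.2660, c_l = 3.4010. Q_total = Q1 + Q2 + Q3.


Q1 (sensible, solid) = 6.7410 * 2.2660 * 15.4010 = 235.2519 kJ
Q2 (latent) = 6.7410 * 228.3480 = 1539.2939 kJ
Q3 (sensible, liquid) = 6.7410 * 3.4010 * 68.6810 = 1574.5903 kJ
Q_total = 3349.1361 kJ

3349.1361 kJ


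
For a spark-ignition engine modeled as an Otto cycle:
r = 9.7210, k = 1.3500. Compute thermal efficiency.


r^(k-1) = 2.2167
eta = 1 - 1/2.2167 = 0.5489 = 54.8871%

54.8871%


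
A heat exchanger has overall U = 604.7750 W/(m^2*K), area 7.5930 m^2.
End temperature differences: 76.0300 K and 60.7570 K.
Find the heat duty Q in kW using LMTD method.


LMTD = 68.1083 K
Q = 604.7750 * 7.5930 * 68.1083 = 312757.3055 W = 312.7573 kW

312.7573 kW


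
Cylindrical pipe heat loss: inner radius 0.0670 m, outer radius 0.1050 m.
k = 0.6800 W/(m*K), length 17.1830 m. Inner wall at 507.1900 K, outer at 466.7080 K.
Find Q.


dT = 40.4820 K
ln(ro/ri) = 0.4493
Q = 2*pi*0.6800*17.1830*40.4820 / 0.4493 = 6615.2233 W

6615.2233 W


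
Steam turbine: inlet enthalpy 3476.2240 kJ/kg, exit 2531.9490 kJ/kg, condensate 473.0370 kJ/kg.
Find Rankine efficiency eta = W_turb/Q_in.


W = 944.2750 kJ/kg
Q_in = 3003.1870 kJ/kg
eta = 0.3144 = 31.4424%

eta = 31.4424%


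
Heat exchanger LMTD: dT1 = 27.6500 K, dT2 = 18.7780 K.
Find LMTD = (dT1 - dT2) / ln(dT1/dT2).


dT1/dT2 = 1.4725
ln(dT1/dT2) = 0.3869
LMTD = 8.8720 / 0.3869 = 22.9286 K

22.9286 K


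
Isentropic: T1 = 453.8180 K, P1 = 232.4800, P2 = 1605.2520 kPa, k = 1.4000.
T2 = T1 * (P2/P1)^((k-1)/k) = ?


(k-1)/k = 0.2857
(P2/P1)^exp = 1.7368
T2 = 453.8180 * 1.7368 = 788.2084 K

788.2084 K


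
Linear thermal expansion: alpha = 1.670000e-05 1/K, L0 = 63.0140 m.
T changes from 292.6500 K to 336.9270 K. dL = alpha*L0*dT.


dT = 44.2770 K
dL = 1.670000e-05 * 63.0140 * 44.2770 = 0.046594 m
L_final = 63.060594 m

dL = 0.046594 m


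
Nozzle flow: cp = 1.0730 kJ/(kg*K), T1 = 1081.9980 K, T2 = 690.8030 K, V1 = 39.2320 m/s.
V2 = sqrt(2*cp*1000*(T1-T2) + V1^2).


dT = 391.1950 K
2*cp*1000*dT = 839504.4700
V1^2 = 1539.1498
V2 = sqrt(841043.6198) = 917.0843 m/s

917.0843 m/s


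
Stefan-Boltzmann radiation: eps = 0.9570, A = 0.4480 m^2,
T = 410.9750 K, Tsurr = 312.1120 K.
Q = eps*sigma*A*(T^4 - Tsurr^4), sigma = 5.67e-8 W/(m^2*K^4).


T^4 = 2.8527e+10
Tsurr^4 = 9.4895e+09
Q = 0.9570 * 5.67e-8 * 0.4480 * 1.9038e+10 = 462.7985 W

462.7985 W


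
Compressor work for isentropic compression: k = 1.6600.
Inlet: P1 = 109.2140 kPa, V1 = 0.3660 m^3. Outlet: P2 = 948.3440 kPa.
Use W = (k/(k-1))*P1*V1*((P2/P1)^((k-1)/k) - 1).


(k-1)/k = 0.3976
(P2/P1)^exp = 2.3616
W = 2.5152 * 109.2140 * 0.3660 * (2.3616 - 1) = 136.8941 kJ

136.8941 kJ


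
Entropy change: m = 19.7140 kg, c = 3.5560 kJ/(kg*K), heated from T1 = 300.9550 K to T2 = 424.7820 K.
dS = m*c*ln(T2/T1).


T2/T1 = 1.4114
ln(T2/T1) = 0.3446
dS = 19.7140 * 3.5560 * 0.3446 = 24.1586 kJ/K

24.1586 kJ/K


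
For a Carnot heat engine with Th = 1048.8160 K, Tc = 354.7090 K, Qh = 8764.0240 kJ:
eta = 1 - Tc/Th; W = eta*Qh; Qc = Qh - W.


eta = 1 - 354.7090/1048.8160 = 0.6618
W = 0.6618 * 8764.0240 = 5800.0359 kJ
Qc = 8764.0240 - 5800.0359 = 2963.9881 kJ

eta = 66.1801%, W = 5800.0359 kJ, Qc = 2963.9881 kJ


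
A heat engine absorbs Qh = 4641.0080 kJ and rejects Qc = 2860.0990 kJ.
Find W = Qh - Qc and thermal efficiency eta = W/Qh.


W = 4641.0080 - 2860.0990 = 1780.9090 kJ
eta = 1780.9090 / 4641.0080 = 0.3837 = 38.3733%

W = 1780.9090 kJ, eta = 38.3733%


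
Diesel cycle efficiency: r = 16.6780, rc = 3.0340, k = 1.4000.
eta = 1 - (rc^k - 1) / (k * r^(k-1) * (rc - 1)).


r^(k-1) = 3.0822
rc^k = 4.7296
eta = 0.5751 = 57.5065%

57.5065%


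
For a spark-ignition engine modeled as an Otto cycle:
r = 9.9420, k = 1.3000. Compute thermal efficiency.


r^(k-1) = 1.9918
eta = 1 - 1/1.9918 = 0.4979 = 49.7937%

49.7937%


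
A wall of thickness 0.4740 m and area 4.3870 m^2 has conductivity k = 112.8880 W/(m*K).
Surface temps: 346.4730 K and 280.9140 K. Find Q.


dT = 65.5590 K
Q = 112.8880 * 4.3870 * 65.5590 / 0.4740 = 68496.6595 W

68496.6595 W


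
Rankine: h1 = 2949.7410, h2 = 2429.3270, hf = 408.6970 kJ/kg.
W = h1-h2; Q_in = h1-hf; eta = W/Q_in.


W = 520.4140 kJ/kg
Q_in = 2541.0440 kJ/kg
eta = 0.2048 = 20.4803%

eta = 20.4803%


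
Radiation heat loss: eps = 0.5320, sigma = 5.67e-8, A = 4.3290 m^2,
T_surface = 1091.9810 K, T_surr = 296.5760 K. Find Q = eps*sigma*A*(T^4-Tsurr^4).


T^4 = 1.4219e+12
Tsurr^4 = 7.7365e+09
Q = 0.5320 * 5.67e-8 * 4.3290 * 1.4141e+12 = 184660.1267 W

184660.1267 W


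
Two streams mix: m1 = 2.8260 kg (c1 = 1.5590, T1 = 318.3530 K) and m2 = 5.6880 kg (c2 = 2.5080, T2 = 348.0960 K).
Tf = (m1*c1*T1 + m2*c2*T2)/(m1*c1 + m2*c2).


num = 6368.3435
den = 18.6712
Tf = 341.0777 K

341.0777 K


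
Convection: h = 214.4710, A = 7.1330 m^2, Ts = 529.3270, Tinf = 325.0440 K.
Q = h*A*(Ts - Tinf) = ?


dT = 204.2830 K
Q = 214.4710 * 7.1330 * 204.2830 = 312516.5547 W

312516.5547 W


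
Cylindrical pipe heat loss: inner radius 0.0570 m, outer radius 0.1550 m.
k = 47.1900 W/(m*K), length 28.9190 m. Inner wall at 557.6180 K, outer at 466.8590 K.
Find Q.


dT = 90.7590 K
ln(ro/ri) = 1.0004
Q = 2*pi*47.1900*28.9190*90.7590 / 1.0004 = 777929.9443 W

777929.9443 W


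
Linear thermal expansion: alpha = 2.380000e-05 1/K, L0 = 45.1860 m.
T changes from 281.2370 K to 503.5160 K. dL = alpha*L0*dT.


dT = 222.2790 K
dL = 2.380000e-05 * 45.1860 * 222.2790 = 0.239045 m
L_final = 45.425045 m

dL = 0.239045 m


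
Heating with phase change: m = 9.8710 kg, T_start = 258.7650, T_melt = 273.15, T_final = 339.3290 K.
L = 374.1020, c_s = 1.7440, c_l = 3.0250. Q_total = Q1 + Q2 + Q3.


Q1 (sensible, solid) = 9.8710 * 1.7440 * 14.3850 = 247.6381 kJ
Q2 (latent) = 9.8710 * 374.1020 = 3692.7608 kJ
Q3 (sensible, liquid) = 9.8710 * 3.0250 * 66.1790 = 1976.0900 kJ
Q_total = 5916.4890 kJ

5916.4890 kJ


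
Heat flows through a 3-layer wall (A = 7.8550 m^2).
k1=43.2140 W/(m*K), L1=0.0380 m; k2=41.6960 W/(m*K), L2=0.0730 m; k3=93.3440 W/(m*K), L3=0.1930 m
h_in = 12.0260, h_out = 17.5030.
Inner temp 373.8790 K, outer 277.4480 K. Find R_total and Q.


R_conv_in = 1/(12.0260*7.8550) = 0.0106
R_1 = 0.0380/(43.2140*7.8550) = 0.0001
R_2 = 0.0730/(41.6960*7.8550) = 0.0002
R_3 = 0.1930/(93.3440*7.8550) = 0.0003
R_conv_out = 1/(17.5030*7.8550) = 0.0073
R_total = 0.0185 K/W
Q = 96.4310 / 0.0185 = 5224.4778 W

R_total = 0.0185 K/W, Q = 5224.4778 W


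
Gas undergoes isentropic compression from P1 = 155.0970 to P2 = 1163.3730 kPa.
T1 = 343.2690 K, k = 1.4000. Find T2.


(k-1)/k = 0.2857
(P2/P1)^exp = 1.7784
T2 = 343.2690 * 1.7784 = 610.4746 K

610.4746 K


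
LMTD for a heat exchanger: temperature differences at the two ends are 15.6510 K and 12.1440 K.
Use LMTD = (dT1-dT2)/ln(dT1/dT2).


dT1/dT2 = 1.2888
ln(dT1/dT2) = 0.2537
LMTD = 3.5070 / 0.2537 = 13.8234 K

13.8234 K


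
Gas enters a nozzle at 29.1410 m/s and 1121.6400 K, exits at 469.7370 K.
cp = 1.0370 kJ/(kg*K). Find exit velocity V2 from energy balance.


dT = 651.9030 K
2*cp*1000*dT = 1352046.8220
V1^2 = 849.1979
V2 = sqrt(1352896.0199) = 1163.1406 m/s

1163.1406 m/s


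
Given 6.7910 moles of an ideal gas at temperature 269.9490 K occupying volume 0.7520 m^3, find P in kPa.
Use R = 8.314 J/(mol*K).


P = nRT/V = 6.7910 * 8.314 * 269.9490 / 0.7520
= 15241.4215 / 0.7520 = 20267.8477 Pa = 20.2678 kPa

20.2678 kPa


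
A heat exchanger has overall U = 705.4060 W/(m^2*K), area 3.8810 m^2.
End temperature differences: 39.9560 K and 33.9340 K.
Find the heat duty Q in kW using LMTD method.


LMTD = 36.8631 K
Q = 705.4060 * 3.8810 * 36.8631 = 100919.2771 W = 100.9193 kW

100.9193 kW


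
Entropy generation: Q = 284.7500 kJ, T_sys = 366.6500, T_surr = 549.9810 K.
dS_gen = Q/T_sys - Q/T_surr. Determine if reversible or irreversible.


dS_sys = 284.7500/366.6500 = 0.7766 kJ/K
dS_surr = -284.7500/549.9810 = -0.5177 kJ/K
dS_gen = 0.7766 - 0.5177 = 0.2589 kJ/K (irreversible)

dS_gen = 0.2589 kJ/K, irreversible


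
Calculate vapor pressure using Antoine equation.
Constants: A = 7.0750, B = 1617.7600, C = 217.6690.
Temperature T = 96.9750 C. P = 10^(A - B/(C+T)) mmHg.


C+T = 314.6440
B/(C+T) = 5.1416
log10(P) = 7.0750 - 5.1416 = 1.9334
P = 10^1.9334 = 85.7913 mmHg

85.7913 mmHg


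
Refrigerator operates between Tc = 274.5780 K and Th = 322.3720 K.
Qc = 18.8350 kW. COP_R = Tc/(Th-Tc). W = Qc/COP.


COP = 274.5780 / 47.7940 = 5.7450
W = 18.8350 / 5.7450 = 3.2785 kW

COP = 5.7450, W = 3.2785 kW


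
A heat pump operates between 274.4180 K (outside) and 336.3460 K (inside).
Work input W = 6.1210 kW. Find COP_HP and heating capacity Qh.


COP = 336.3460 / 61.9280 = 5.4312
Qh = 5.4312 * 6.1210 = 33.2446 kW

COP = 5.4312, Qh = 33.2446 kW


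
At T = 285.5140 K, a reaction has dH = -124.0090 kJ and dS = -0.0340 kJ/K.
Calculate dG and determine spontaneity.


T*dS = 285.5140 * -0.0340 = -9.7075 kJ
dG = -124.0090 + 9.7075 = -114.3015 kJ (spontaneous)

dG = -114.3015 kJ, spontaneous


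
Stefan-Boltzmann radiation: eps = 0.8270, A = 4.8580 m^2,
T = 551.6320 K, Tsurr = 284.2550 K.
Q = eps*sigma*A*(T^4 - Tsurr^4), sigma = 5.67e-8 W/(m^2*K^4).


T^4 = 9.2597e+10
Tsurr^4 = 6.5288e+09
Q = 0.8270 * 5.67e-8 * 4.8580 * 8.6068e+10 = 19606.0374 W

19606.0374 W


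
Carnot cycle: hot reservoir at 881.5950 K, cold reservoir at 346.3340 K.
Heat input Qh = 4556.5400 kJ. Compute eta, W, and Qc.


eta = 1 - 346.3340/881.5950 = 0.6072
W = 0.6072 * 4556.5400 = 2766.5063 kJ
Qc = 4556.5400 - 2766.5063 = 1790.0337 kJ

eta = 60.7151%, W = 2766.5063 kJ, Qc = 1790.0337 kJ


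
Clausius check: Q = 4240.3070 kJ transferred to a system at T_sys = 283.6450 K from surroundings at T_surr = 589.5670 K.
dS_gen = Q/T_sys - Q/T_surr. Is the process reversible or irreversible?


dS_sys = 4240.3070/283.6450 = 14.9493 kJ/K
dS_surr = -4240.3070/589.5670 = -7.1922 kJ/K
dS_gen = 14.9493 - 7.1922 = 7.7571 kJ/K (irreversible)

dS_gen = 7.7571 kJ/K, irreversible


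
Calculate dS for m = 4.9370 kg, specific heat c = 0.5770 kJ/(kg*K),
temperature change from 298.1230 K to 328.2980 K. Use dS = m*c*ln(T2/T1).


T2/T1 = 1.1012
ln(T2/T1) = 0.0964
dS = 4.9370 * 0.5770 * 0.0964 = 0.2747 kJ/K

0.2747 kJ/K


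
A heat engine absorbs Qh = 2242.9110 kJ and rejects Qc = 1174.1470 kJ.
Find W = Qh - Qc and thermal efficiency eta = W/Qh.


W = 2242.9110 - 1174.1470 = 1068.7640 kJ
eta = 1068.7640 / 2242.9110 = 0.4765 = 47.6508%

W = 1068.7640 kJ, eta = 47.6508%


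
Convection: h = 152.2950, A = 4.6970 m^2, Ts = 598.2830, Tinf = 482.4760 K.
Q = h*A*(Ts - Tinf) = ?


dT = 115.8070 K
Q = 152.2950 * 4.6970 * 115.8070 = 82840.1767 W

82840.1767 W


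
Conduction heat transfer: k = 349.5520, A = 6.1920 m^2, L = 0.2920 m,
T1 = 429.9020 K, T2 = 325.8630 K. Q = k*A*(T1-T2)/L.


dT = 104.0390 K
Q = 349.5520 * 6.1920 * 104.0390 / 0.2920 = 771180.5306 W

771180.5306 W


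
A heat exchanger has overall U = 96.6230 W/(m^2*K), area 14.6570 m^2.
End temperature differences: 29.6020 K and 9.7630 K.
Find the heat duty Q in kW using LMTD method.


LMTD = 17.8852 K
Q = 96.6230 * 14.6570 * 17.8852 = 25329.0558 W = 25.3291 kW

25.3291 kW


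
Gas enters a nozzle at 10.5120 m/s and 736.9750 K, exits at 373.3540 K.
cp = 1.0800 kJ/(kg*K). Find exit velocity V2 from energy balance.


dT = 363.6210 K
2*cp*1000*dT = 785421.3600
V1^2 = 110.5021
V2 = sqrt(785531.8621) = 886.3024 m/s

886.3024 m/s


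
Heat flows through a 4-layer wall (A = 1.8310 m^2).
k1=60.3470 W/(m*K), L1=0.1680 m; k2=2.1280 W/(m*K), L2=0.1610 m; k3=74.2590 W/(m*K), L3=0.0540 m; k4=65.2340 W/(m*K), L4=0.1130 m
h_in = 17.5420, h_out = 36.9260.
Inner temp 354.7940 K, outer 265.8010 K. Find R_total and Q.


R_conv_in = 1/(17.5420*1.8310) = 0.0311
R_1 = 0.1680/(60.3470*1.8310) = 0.0015
R_2 = 0.1610/(2.1280*1.8310) = 0.0413
R_3 = 0.0540/(74.2590*1.8310) = 0.0004
R_4 = 0.1130/(65.2340*1.8310) = 0.0009
R_conv_out = 1/(36.9260*1.8310) = 0.0148
R_total = 0.0901 K/W
Q = 88.9930 / 0.0901 = 987.6218 W

R_total = 0.0901 K/W, Q = 987.6218 W


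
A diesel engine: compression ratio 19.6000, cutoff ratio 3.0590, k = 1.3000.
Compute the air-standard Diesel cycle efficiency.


r^(k-1) = 2.4416
rc^k = 4.2781
eta = 0.4984 = 49.8410%

49.8410%


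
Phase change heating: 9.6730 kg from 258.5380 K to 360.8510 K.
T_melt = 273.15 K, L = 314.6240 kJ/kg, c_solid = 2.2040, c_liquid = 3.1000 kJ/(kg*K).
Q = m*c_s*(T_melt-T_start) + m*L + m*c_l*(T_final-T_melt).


Q1 (sensible, solid) = 9.6730 * 2.2040 * 14.6120 = 311.5175 kJ
Q2 (latent) = 9.6730 * 314.6240 = 3043.3580 kJ
Q3 (sensible, liquid) = 9.6730 * 3.1000 * 87.7010 = 2629.8285 kJ
Q_total = 5984.7039 kJ

5984.7039 kJ


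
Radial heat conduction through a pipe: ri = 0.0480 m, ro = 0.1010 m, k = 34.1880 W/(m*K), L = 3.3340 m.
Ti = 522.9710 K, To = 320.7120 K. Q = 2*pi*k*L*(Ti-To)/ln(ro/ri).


dT = 202.2590 K
ln(ro/ri) = 0.7439
Q = 2*pi*34.1880*3.3340*202.2590 / 0.7439 = 194715.7441 W

194715.7441 W


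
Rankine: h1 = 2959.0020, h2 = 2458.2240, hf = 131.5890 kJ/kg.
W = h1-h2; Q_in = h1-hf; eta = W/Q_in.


W = 500.7780 kJ/kg
Q_in = 2827.4130 kJ/kg
eta = 0.1771 = 17.7115%

eta = 17.7115%


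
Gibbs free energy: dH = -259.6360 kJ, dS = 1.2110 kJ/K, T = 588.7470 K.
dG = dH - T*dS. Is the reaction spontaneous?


T*dS = 588.7470 * 1.2110 = 712.9726 kJ
dG = -259.6360 - 712.9726 = -972.6086 kJ (spontaneous)

dG = -972.6086 kJ, spontaneous
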